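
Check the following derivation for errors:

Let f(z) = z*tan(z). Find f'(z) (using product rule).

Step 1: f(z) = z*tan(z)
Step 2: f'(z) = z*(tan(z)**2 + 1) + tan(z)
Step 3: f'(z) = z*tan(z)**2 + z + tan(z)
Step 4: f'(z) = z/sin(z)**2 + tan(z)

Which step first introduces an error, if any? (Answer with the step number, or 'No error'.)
Step 4

Step 4 is incorrect due to a wrong trig function.
The step shows: z/sin(z)**2 + tan(z)
The correct value should be: z/cos(z)**2 + tan(z)

Explanation: cos(z) was incorrectly written as sin(z): the term z/cos(z)**2 was incorrectly written as z/sin(z)**2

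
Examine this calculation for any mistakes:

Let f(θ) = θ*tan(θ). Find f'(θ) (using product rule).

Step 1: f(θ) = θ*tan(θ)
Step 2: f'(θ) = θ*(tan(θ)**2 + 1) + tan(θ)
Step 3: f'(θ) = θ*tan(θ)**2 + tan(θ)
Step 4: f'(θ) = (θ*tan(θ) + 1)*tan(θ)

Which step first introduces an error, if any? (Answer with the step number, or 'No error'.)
Step 3

Step 3 is incorrect due to a dropped term.
The step shows: θ*tan(θ)**2 + tan(θ)
The correct value should be: θ*tan(θ)**2 + θ + tan(θ)

Explanation: A term was dropped: the term θ was incorrectly omitted
The later steps are derived from this incorrect expression, so the error originates in Step 3.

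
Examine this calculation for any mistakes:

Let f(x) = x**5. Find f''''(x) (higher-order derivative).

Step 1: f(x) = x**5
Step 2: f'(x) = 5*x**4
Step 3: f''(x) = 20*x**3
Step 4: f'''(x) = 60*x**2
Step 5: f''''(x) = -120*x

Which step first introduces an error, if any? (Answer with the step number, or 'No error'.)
Step 5

Step 5 is incorrect due to a sign flip.
The step shows: -120*x
The correct value should be: 120*x

Explanation: The sign of the whole expression was flipped: the term 120*x was incorrectly written as -120*x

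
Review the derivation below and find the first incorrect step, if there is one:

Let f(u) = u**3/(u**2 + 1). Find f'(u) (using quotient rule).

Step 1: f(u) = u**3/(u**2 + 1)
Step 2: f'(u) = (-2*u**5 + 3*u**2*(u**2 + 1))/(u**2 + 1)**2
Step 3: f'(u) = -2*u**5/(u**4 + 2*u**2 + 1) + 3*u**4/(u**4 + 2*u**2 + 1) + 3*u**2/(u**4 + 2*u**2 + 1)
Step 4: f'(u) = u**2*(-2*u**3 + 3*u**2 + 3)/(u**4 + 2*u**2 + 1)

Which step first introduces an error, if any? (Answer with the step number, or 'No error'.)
Step 2

Step 2 is incorrect due to a wrong exponent.
The step shows: (-2*u**5 + 3*u**2*(u**2 + 1))/(u**2 + 1)**2
The correct value should be: (-2*u**4 + 3*u**2*(u**2 + 1))/(u**2 + 1)**2

Explanation: The exponent 4 on u was incorrectly written as 5: the term (-2*u**4 + 3*u**2*(u**2 + 1))/(u**2 + 1)**2 was incorrectly written as (-2*u**5 + 3*u**2*(u**2 + 1))/(u**2 + 1)**2
The later steps are derived from this incorrect expression, so the error originates in Step 2.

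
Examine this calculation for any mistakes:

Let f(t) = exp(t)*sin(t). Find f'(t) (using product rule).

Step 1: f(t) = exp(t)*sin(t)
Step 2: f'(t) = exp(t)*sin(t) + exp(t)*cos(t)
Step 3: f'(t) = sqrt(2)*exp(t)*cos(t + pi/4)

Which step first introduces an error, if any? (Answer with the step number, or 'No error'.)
Step 3

Step 3 is incorrect due to a wrong trig function.
The step shows: sqrt(2)*exp(t)*cos(t + pi/4)
The correct value should be: sqrt(2)*exp(t)*sin(t + pi/4)

Explanation: sin(t + pi/4) was incorrectly written as cos(t + pi/4): the term sqrt(2)*exp(t)*sin(t + pi/4) was incorrectly written as sqrt(2)*exp(t)*cos(t + pi/4)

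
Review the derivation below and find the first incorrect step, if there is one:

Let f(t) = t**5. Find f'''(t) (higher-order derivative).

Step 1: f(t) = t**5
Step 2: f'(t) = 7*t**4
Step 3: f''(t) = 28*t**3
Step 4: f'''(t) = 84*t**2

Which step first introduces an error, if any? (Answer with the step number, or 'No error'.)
Step 2

Step 2 is incorrect due to a wrong coefficient.
The step shows: 7*t**4
The correct value should be: 5*t**4

Explanation: The coefficient 5 was incorrectly written as 7: the term 5*t**4 was incorrectly written as 7*t**4
The later steps are derived from this incorrect expression, so the error originates in Step 2.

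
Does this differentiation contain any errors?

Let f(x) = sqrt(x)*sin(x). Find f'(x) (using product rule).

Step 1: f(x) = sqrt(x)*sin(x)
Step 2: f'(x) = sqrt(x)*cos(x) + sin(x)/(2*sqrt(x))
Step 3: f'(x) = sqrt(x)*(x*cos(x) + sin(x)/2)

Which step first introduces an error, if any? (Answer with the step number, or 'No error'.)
Step 3

Step 3 is incorrect due to a wrong exponent.
The step shows: sqrt(x)*(x*cos(x) + sin(x)/2)
The correct value should be: (x*cos(x) + sin(x)/2)/sqrt(x)

Explanation: The exponent -1/2 on x was incorrectly written as 1/2: the term (x*cos(x) + sin(x)/2)/sqrt(x) was incorrectly written as sqrt(x)*(x*cos(x) + sin(x)/2)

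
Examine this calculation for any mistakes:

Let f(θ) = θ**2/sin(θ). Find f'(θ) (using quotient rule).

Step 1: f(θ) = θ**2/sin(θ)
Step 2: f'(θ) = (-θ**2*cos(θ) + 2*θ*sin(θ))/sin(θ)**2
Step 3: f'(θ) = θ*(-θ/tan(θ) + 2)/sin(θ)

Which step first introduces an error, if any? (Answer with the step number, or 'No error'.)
No error

All steps in this derivation are correct.
The final answer f'(θ) = θ*(-θ/tan(θ) + 2)/sin(θ) is valid.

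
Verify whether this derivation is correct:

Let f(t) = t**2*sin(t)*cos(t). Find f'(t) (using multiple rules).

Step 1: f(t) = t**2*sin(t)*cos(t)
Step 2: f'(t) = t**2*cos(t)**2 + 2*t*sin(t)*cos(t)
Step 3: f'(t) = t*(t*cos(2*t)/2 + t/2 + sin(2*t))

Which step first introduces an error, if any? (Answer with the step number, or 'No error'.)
Step 2

Step 2 is incorrect due to a dropped term.
The step shows: t**2*cos(t)**2 + 2*t*sin(t)*cos(t)
The correct value should be: -t**2*sin(t)**2 + t**2*cos(t)**2 + 2*t*sin(t)*cos(t)

Explanation: A term was dropped: the term -t**2*sin(t)**2 was incorrectly omitted
The later steps are derived from this incorrect expression, so the error originates in Step 2.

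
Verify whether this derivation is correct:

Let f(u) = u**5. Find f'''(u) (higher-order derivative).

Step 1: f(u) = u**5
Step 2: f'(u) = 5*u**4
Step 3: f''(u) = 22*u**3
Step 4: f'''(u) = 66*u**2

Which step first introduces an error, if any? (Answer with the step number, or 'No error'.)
Step 3

Step 3 is incorrect due to a wrong coefficient.
The step shows: 22*u**3
The correct value should be: 20*u**3

Explanation: The coefficient 20 was incorrectly written as 22: the term 20*u**3 was incorrectly written as 22*u**3
The later steps are derived from this incorrect expression, so the error originates in Step 3.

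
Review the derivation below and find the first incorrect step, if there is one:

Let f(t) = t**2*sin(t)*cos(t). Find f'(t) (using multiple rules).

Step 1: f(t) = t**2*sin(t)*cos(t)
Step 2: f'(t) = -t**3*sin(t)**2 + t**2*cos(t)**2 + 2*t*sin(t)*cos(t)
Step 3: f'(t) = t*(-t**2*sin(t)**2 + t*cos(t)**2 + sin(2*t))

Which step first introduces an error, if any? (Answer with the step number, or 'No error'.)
Step 2

Step 2 is incorrect due to a wrong exponent.
The step shows: -t**3*sin(t)**2 + t**2*cos(t)**2 + 2*t*sin(t)*cos(t)
The correct value should be: -t**2*sin(t)**2 + t**2*cos(t)**2 + 2*t*sin(t)*cos(t)

Explanation: The exponent 2 on t was incorrectly written as 3: the term -t**2*sin(t)**2 was incorrectly written as -t**3*sin(t)**2
The later steps are derived from this incorrect expression, so the error originates in Step 2.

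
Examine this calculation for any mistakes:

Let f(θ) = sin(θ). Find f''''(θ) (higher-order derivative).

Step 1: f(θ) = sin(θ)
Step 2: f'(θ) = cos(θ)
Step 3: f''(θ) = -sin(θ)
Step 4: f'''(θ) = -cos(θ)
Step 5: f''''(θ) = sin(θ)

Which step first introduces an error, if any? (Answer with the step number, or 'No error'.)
No error

All steps in this derivation are correct.
The final answer f''''(θ) = sin(θ) is valid.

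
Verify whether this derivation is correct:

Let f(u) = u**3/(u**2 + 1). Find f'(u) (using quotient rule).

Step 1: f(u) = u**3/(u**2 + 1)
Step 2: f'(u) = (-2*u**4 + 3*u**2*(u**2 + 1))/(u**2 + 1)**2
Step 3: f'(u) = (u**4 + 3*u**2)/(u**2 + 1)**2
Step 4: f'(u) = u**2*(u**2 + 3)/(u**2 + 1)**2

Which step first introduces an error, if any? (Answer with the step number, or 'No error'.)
No error

All steps in this derivation are correct.
The final answer f'(u) = u**2*(u**2 + 3)/(u**2 + 1)**2 is valid.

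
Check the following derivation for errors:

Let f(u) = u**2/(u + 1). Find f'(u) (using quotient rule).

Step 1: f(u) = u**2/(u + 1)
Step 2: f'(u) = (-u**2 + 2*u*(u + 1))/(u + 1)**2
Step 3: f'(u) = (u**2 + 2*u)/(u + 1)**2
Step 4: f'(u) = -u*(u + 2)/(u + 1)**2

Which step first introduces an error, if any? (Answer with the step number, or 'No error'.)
Step 4

Step 4 is incorrect due to a sign flip.
The step shows: -u*(u + 2)/(u + 1)**2
The correct value should be: u*(u + 2)/(u + 1)**2

Explanation: The sign of the whole expression was flipped: the term u*(u + 2)/(u + 1)**2 was incorrectly written as -u*(u + 2)/(u + 1)**2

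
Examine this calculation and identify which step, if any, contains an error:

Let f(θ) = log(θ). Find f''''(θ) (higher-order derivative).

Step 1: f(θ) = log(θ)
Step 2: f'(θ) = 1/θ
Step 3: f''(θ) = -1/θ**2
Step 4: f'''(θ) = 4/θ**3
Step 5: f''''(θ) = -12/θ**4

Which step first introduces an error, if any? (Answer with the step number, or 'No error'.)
Step 4

Step 4 is incorrect due to a wrong coefficient.
The step shows: 4/θ**3
The correct value should be: 2/θ**3

Explanation: The coefficient 2 was incorrectly written as 4: the term 2/θ**3 was incorrectly written as 4/θ**3
The later steps are derived from this incorrect expression, so the error originates in Step 4.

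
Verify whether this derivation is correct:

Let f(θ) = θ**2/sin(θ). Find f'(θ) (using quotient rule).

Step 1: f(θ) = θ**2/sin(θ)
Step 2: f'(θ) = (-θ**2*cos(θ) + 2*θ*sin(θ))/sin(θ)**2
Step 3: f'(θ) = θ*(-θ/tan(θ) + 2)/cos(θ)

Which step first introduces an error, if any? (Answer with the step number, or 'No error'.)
Step 3

Step 3 is incorrect due to a wrong trig function.
The step shows: θ*(-θ/tan(θ) + 2)/cos(θ)
The correct value should be: θ*(-θ/tan(θ) + 2)/sin(θ)

Explanation: sin(θ) was incorrectly written as cos(θ): the term θ*(-θ/tan(θ) + 2)/sin(θ) was incorrectly written as θ*(-θ/tan(θ) + 2)/cos(θ)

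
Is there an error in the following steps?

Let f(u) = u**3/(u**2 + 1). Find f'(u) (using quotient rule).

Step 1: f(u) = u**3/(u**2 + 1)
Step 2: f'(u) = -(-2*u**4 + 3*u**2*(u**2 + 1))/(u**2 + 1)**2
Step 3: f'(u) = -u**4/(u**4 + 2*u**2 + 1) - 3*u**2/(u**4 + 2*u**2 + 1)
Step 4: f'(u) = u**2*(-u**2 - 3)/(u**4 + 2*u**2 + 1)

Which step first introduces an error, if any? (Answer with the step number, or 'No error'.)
Step 2

Step 2 is incorrect due to a sign flip.
The step shows: -(-2*u**4 + 3*u**2*(u**2 + 1))/(u**2 + 1)**2
The correct value should be: (-2*u**4 + 3*u**2*(u**2 + 1))/(u**2 + 1)**2

Explanation: The sign of the whole expression was flipped: the term (-2*u**4 + 3*u**2*(u**2 + 1))/(u**2 + 1)**2 was incorrectly written as -(-2*u**4 + 3*u**2*(u**2 + 1))/(u**2 + 1)**2
The later steps are derived from this incorrect expression, so the error originates in Step 2.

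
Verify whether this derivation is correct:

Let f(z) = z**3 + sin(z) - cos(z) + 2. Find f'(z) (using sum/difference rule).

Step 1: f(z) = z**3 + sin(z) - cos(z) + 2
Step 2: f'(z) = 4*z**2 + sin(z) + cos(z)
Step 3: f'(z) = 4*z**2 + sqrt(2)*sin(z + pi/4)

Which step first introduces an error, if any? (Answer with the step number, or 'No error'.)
Step 2

Step 2 is incorrect due to a wrong coefficient.
The step shows: 4*z**2 + sin(z) + cos(z)
The correct value should be: 3*z**2 + sin(z) + cos(z)

Explanation: The coefficient 3 was incorrectly written as 4: the term 3*z**2 was incorrectly written as 4*z**2
The later steps are derived from this incorrect expression, so the error originates in Step 2.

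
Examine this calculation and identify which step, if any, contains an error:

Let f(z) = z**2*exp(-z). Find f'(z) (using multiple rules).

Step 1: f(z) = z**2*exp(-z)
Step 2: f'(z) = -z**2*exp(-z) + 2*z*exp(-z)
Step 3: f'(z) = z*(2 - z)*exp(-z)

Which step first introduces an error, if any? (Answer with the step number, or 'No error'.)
No error

All steps in this derivation are correct.
The final answer f'(z) = z*(2 - z)*exp(-z) is valid.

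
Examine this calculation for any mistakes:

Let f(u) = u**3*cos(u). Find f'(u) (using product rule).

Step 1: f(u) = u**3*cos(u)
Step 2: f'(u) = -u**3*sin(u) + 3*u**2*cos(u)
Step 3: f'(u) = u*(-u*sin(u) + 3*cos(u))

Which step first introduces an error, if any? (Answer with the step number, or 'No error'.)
Step 3

Step 3 is incorrect due to a wrong exponent.
The step shows: u*(-u*sin(u) + 3*cos(u))
The correct value should be: u**2*(-u*sin(u) + 3*cos(u))

Explanation: The exponent 2 on u was incorrectly written as 1: the term u**2*(-u*sin(u) + 3*cos(u)) was incorrectly written as u*(-u*sin(u) + 3*cos(u))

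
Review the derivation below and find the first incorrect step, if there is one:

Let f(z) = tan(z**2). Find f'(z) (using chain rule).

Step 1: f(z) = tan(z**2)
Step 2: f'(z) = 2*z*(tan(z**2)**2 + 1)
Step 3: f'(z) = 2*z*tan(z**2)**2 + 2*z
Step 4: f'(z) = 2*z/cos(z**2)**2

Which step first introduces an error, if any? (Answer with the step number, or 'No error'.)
No error

All steps in this derivation are correct.
The final answer f'(z) = 2*z/cos(z**2)**2 is valid.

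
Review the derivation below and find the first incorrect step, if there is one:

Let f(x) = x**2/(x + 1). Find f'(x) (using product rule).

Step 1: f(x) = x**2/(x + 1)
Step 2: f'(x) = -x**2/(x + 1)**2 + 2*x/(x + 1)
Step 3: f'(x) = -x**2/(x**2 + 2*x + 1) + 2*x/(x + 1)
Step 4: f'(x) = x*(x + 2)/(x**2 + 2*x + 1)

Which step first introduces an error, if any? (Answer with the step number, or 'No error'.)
No error

All steps in this derivation are correct.
The final answer f'(x) = x*(x + 2)/(x**2 + 2*x + 1) is valid.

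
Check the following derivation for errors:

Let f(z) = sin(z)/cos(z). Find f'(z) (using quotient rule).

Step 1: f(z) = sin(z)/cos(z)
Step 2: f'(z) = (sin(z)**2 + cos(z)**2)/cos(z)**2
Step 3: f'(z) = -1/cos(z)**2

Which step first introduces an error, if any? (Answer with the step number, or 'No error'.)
Step 3

Step 3 is incorrect due to a sign flip.
The step shows: -1/cos(z)**2
The correct value should be: cos(z)**(-2)

Explanation: The sign of the whole expression was flipped: the term cos(z)**(-2) was incorrectly written as -1/cos(z)**2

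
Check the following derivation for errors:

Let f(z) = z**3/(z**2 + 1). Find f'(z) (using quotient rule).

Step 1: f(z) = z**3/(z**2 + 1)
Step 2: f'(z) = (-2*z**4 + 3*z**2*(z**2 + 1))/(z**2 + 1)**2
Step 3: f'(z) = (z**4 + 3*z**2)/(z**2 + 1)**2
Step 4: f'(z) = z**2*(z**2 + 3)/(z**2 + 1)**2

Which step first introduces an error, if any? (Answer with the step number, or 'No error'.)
No error

All steps in this derivation are correct.
The final answer f'(z) = z**2*(z**2 + 3)/(z**2 + 1)**2 is valid.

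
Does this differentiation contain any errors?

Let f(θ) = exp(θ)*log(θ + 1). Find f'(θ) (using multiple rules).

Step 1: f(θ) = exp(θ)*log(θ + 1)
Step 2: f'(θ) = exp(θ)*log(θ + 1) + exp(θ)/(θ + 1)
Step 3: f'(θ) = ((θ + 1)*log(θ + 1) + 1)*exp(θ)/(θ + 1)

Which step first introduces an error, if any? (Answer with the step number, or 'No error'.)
No error

All steps in this derivation are correct.
The final answer f'(θ) = ((θ + 1)*log(θ + 1) + 1)*exp(θ)/(θ + 1) is valid.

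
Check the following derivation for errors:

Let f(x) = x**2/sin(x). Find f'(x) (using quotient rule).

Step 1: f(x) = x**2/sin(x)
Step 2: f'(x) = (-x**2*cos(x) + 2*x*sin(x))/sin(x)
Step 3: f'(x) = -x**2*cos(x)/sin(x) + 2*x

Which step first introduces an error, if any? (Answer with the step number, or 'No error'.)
Step 2

Step 2 is incorrect due to a wrong exponent.
The step shows: (-x**2*cos(x) + 2*x*sin(x))/sin(x)
The correct value should be: (-x**2*cos(x) + 2*x*sin(x))/sin(x)**2

Explanation: The exponent -2 on sin(x) was incorrectly written as -1: the term (-x**2*cos(x) + 2*x*sin(x))/sin(x)**2 was incorrectly written as (-x**2*cos(x) + 2*x*sin(x))/sin(x)
The later steps are derived from this incorrect expression, so the error originates in Step 2.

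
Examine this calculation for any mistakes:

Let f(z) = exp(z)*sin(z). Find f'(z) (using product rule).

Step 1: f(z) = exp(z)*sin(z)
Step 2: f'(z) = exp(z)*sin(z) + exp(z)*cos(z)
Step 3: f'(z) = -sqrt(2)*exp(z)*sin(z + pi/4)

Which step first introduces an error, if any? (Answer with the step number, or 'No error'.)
Step 3

Step 3 is incorrect due to a sign flip.
The step shows: -sqrt(2)*exp(z)*sin(z + pi/4)
The correct value should be: sqrt(2)*exp(z)*sin(z + pi/4)

Explanation: The sign of the whole expression was flipped: the term sqrt(2)*exp(z)*sin(z + pi/4) was incorrectly written as -sqrt(2)*exp(z)*sin(z + pi/4)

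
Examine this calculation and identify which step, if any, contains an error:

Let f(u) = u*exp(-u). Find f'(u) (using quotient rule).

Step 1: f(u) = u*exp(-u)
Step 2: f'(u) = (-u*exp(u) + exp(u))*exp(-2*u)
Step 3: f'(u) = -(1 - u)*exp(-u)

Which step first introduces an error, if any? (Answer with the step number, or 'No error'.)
Step 3

Step 3 is incorrect due to a sign flip.
The step shows: -(1 - u)*exp(-u)
The correct value should be: (1 - u)*exp(-u)

Explanation: The sign of the whole expression was flipped: the term (1 - u)*exp(-u) was incorrectly written as -(1 - u)*exp(-u)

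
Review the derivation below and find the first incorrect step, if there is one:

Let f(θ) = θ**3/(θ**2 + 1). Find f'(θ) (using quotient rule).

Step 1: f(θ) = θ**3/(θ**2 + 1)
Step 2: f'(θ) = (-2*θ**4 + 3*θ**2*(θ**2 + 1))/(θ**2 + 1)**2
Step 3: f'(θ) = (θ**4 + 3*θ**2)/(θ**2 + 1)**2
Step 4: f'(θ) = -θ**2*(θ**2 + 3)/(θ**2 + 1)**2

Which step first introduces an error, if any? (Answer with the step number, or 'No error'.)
Step 4

Step 4 is incorrect due to a sign flip.
The step shows: -θ**2*(θ**2 + 3)/(θ**2 + 1)**2
The correct value should be: θ**2*(θ**2 + 3)/(θ**2 + 1)**2

Explanation: The sign of the whole expression was flipped: the term θ**2*(θ**2 + 3)/(θ**2 + 1)**2 was incorrectly written as -θ**2*(θ**2 + 3)/(θ**2 + 1)**2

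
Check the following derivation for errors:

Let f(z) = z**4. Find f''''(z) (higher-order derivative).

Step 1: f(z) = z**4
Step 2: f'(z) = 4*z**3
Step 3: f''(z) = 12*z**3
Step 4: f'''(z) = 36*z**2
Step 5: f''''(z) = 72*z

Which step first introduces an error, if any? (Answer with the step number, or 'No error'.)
Step 3

Step 3 is incorrect due to a wrong exponent.
The step shows: 12*z**3
The correct value should be: 12*z**2

Explanation: The exponent 2 on z was incorrectly written as 3: the term 12*z**2 was incorrectly written as 12*z**3
The later steps are derived from this incorrect expression, so the error originates in Step 3.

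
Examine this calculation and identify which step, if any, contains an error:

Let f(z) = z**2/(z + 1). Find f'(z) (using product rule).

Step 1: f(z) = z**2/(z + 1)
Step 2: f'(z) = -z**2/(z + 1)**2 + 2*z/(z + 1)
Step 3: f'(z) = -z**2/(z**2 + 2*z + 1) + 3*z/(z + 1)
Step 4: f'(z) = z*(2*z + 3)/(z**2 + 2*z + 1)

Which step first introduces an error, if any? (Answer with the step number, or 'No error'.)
Step 3

Step 3 is incorrect due to a wrong coefficient.
The step shows: -z**2/(z**2 + 2*z + 1) + 3*z/(z + 1)
The correct value should be: -z**2/(z**2 + 2*z + 1) + 2*z/(z + 1)

Explanation: The coefficient 2 was incorrectly written as 3: the term 2*z/(z + 1) was incorrectly written as 3*z/(z + 1)
The later steps are derived from this incorrect expression, so the error originates in Step 3.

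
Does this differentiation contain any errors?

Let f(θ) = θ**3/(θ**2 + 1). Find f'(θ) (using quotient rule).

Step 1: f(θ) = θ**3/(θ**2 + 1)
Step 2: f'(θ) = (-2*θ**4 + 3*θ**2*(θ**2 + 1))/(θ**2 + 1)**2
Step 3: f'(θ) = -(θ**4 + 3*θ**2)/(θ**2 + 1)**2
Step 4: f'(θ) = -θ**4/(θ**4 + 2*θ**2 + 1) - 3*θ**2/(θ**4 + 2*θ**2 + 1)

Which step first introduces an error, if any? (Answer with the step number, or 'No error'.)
Step 3

Step 3 is incorrect due to a sign flip.
The step shows: -(θ**4 + 3*θ**2)/(θ**2 + 1)**2
The correct value should be: (θ**4 + 3*θ**2)/(θ**2 + 1)**2

Explanation: The sign of the whole expression was flipped: the term (θ**4 + 3*θ**2)/(θ**2 + 1)**2 was incorrectly written as -(θ**4 + 3*θ**2)/(θ**2 + 1)**2
The later steps are derived from this incorrect expression, so the error originates in Step 3.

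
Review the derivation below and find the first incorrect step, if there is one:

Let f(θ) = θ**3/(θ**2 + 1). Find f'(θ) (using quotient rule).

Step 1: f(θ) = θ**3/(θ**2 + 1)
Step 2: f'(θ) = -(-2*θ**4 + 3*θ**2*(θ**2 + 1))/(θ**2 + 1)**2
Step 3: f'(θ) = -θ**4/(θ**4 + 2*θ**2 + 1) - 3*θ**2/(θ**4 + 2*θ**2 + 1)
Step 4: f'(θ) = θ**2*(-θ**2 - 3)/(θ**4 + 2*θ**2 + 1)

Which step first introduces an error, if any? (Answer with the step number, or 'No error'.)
Step 2

Step 2 is incorrect due to a sign flip.
The step shows: -(-2*θ**4 + 3*θ**2*(θ**2 + 1))/(θ**2 + 1)**2
The correct value should be: (-2*θ**4 + 3*θ**2*(θ**2 + 1))/(θ**2 + 1)**2

Explanation: The sign of the whole expression was flipped: the term (-2*θ**4 + 3*θ**2*(θ**2 + 1))/(θ**2 + 1)**2 was incorrectly written as -(-2*θ**4 + 3*θ**2*(θ**2 + 1))/(θ**2 + 1)**2
The later steps are derived from this incorrect expression, so the error originates in Step 2.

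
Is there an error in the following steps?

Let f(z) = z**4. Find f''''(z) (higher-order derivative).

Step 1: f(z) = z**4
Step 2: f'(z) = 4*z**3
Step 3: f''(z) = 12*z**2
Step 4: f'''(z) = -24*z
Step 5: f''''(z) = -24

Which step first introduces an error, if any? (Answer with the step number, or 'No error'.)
Step 4

Step 4 is incorrect due to a sign flip.
The step shows: -24*z
The correct value should be: 24*z

Explanation: The sign of the whole expression was flipped: the term 24*z was incorrectly written as -24*z
The later steps are derived from this incorrect expression, so the error originates in Step 4.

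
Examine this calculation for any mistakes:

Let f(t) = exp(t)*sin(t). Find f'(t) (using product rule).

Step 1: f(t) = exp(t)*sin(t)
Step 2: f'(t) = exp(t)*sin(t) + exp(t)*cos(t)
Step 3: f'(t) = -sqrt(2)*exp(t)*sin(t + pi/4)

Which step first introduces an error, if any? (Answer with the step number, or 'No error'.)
Step 3

Step 3 is incorrect due to a sign flip.
The step shows: -sqrt(2)*exp(t)*sin(t + pi/4)
The correct value should be: sqrt(2)*exp(t)*sin(t + pi/4)

Explanation: The sign of the whole expression was flipped: the term sqrt(2)*exp(t)*sin(t + pi/4) was incorrectly written as -sqrt(2)*exp(t)*sin(t + pi/4)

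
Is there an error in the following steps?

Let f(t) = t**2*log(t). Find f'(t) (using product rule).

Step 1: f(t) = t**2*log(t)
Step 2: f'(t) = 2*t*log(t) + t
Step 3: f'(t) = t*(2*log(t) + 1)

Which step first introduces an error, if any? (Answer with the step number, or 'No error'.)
No error

All steps in this derivation are correct.
The final answer f'(t) = t*(2*log(t) + 1) is valid.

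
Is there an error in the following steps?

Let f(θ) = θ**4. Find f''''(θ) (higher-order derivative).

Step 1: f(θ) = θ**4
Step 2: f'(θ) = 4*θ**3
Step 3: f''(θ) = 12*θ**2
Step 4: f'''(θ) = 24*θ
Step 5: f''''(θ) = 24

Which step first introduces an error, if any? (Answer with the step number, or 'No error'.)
No error

All steps in this derivation are correct.
The final answer f''''(θ) = 24 is valid.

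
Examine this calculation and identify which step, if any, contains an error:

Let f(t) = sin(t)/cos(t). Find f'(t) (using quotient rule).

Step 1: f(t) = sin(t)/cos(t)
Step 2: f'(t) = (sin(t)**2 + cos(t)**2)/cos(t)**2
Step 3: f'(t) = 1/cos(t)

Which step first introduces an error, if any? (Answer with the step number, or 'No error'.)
Step 3

Step 3 is incorrect due to a wrong exponent.
The step shows: 1/cos(t)
The correct value should be: cos(t)**(-2)

Explanation: The exponent -2 on cos(t) was incorrectly written as -1: the term cos(t)**(-2) was incorrectly written as 1/cos(t)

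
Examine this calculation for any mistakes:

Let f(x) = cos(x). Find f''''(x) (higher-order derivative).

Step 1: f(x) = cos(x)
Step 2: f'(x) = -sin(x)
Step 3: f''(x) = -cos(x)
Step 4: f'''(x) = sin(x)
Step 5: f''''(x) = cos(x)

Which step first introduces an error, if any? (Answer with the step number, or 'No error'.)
No error

All steps in this derivation are correct.
The final answer f''''(x) = cos(x) is valid.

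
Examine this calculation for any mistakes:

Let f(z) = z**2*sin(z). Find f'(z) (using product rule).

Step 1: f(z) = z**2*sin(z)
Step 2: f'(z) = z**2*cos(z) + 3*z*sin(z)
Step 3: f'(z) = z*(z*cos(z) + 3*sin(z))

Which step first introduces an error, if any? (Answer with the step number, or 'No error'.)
Step 2

Step 2 is incorrect due to a wrong coefficient.
The step shows: z**2*cos(z) + 3*z*sin(z)
The correct value should be: z**2*cos(z) + 2*z*sin(z)

Explanation: The coefficient 2 was incorrectly written as 3: the term 2*z*sin(z) was incorrectly written as 3*z*sin(z)
The later steps are derived from this incorrect expression, so the error originates in Step 2.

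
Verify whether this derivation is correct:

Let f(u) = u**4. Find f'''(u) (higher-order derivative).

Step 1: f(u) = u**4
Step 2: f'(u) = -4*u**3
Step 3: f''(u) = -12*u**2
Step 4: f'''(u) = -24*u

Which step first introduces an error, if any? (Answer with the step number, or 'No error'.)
Step 2

Step 2 is incorrect due to a sign flip.
The step shows: -4*u**3
The correct value should be: 4*u**3

Explanation: The sign of the whole expression was flipped: the term 4*u**3 was incorrectly written as -4*u**3
The later steps are derived from this incorrect expression, so the error originates in Step 2.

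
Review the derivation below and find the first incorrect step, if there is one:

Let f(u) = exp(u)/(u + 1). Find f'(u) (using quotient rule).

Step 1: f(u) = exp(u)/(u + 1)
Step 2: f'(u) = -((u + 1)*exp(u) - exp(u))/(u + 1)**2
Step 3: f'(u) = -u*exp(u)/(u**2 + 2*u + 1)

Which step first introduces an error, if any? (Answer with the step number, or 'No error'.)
Step 2

Step 2 is incorrect due to a sign flip.
The step shows: -((u + 1)*exp(u) - exp(u))/(u + 1)**2
The correct value should be: ((u + 1)*exp(u) - exp(u))/(u + 1)**2

Explanation: The sign of the whole expression was flipped: the term ((u + 1)*exp(u) - exp(u))/(u + 1)**2 was incorrectly written as -((u + 1)*exp(u) - exp(u))/(u + 1)**2
The later steps are derived from this incorrect expression, so the error originates in Step 2.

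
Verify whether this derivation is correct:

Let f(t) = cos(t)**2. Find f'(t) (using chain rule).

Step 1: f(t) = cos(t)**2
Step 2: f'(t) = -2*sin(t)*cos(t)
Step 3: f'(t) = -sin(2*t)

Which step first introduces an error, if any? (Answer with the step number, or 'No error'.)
No error

All steps in this derivation are correct.
The final answer f'(t) = -sin(2*t) is valid.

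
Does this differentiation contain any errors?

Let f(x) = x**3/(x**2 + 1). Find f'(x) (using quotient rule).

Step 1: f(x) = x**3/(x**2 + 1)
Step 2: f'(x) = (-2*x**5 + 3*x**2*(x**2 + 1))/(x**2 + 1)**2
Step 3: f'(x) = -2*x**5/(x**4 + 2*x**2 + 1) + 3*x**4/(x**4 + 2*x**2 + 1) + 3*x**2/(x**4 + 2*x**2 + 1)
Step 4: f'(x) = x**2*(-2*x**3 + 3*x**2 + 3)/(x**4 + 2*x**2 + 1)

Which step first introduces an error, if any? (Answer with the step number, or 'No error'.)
Step 2

Step 2 is incorrect due to a wrong exponent.
The step shows: (-2*x**5 + 3*x**2*(x**2 + 1))/(x**2 + 1)**2
The correct value should be: (-2*x**4 + 3*x**2*(x**2 + 1))/(x**2 + 1)**2

Explanation: The exponent 4 on x was incorrectly written as 5: the term (-2*x**4 + 3*x**2*(x**2 + 1))/(x**2 + 1)**2 was incorrectly written as (-2*x**5 + 3*x**2*(x**2 + 1))/(x**2 + 1)**2
The later steps are derived from this incorrect expression, so the error originates in Step 2.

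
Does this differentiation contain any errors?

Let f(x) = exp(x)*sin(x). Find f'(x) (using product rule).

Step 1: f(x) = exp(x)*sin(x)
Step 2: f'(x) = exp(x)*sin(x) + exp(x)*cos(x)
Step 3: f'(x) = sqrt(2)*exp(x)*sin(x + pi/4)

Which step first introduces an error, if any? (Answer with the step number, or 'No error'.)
No error

All steps in this derivation are correct.
The final answer f'(x) = sqrt(2)*exp(x)*sin(x + pi/4) is valid.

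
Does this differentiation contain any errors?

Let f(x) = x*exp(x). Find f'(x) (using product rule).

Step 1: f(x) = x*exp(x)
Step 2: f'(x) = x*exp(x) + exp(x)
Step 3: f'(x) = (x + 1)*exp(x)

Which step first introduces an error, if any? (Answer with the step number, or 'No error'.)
No error

All steps in this derivation are correct.
The final answer f'(x) = (x + 1)*exp(x) is valid.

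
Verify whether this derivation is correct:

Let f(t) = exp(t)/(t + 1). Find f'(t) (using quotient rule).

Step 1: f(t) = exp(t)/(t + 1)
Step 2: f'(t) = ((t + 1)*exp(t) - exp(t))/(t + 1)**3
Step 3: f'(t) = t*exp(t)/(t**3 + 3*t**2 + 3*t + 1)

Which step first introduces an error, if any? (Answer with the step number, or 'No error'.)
Step 2

Step 2 is incorrect due to a wrong exponent.
The step shows: ((t + 1)*exp(t) - exp(t))/(t + 1)**3
The correct value should be: ((t + 1)*exp(t) - exp(t))/(t + 1)**2

Explanation: The exponent -2 on t + 1 was incorrectly written as -3: the term ((t + 1)*exp(t) - exp(t))/(t + 1)**2 was incorrectly written as ((t + 1)*exp(t) - exp(t))/(t + 1)**3
The later steps are derived from this incorrect expression, so the error originates in Step 2.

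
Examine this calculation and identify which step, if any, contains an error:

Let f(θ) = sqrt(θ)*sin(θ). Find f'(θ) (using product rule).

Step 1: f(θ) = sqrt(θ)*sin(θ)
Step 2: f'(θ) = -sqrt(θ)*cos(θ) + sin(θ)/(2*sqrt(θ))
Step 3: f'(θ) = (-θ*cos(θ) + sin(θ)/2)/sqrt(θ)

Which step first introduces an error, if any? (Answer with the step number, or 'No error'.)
Step 2

Step 2 is incorrect due to a sign flip.
The step shows: -sqrt(θ)*cos(θ) + sin(θ)/(2*sqrt(θ))
The correct value should be: sqrt(θ)*cos(θ) + sin(θ)/(2*sqrt(θ))

Explanation: The sign of one term was flipped: the term sqrt(θ)*cos(θ) was incorrectly written as -sqrt(θ)*cos(θ)
The later steps are derived from this incorrect expression, so the error originates in Step 2.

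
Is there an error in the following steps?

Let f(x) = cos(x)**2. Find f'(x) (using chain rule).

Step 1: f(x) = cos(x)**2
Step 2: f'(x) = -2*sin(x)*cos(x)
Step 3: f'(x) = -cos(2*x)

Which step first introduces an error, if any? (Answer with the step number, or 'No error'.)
Step 3

Step 3 is incorrect due to a wrong trig function.
The step shows: -cos(2*x)
The correct value should be: -sin(2*x)

Explanation: sin(2*x) was incorrectly written as cos(2*x): the term -sin(2*x) was incorrectly written as -cos(2*x)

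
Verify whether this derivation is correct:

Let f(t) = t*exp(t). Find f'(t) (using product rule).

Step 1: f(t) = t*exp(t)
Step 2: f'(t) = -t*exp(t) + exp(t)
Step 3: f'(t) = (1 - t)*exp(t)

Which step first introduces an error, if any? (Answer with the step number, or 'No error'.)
Step 2

Step 2 is incorrect due to a sign flip.
The step shows: -t*exp(t) + exp(t)
The correct value should be: t*exp(t) + exp(t)

Explanation: The sign of one term was flipped: the term t*exp(t) was incorrectly written as -t*exp(t)
The later steps are derived from this incorrect expression, so the error originates in Step 2.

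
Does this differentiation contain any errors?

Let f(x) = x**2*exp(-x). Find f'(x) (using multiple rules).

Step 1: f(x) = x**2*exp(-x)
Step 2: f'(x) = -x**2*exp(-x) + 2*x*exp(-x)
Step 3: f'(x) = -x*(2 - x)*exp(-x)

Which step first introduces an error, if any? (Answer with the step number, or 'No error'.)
Step 3

Step 3 is incorrect due to a sign flip.
The step shows: -x*(2 - x)*exp(-x)
The correct value should be: x*(2 - x)*exp(-x)

Explanation: The sign of the whole expression was flipped: the term x*(2 - x)*exp(-x) was incorrectly written as -x*(2 - x)*exp(-x)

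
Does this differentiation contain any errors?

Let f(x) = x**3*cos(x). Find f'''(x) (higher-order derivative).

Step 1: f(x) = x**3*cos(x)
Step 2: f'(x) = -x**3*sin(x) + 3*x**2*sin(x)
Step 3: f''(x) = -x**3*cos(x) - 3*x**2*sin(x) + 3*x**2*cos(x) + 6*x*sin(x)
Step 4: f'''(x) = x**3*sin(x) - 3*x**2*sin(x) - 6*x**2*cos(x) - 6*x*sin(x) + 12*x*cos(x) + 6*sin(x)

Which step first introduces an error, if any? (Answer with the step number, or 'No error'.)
Step 2

Step 2 is incorrect due to a wrong trig function.
The step shows: -x**3*sin(x) + 3*x**2*sin(x)
The correct value should be: -x**3*sin(x) + 3*x**2*cos(x)

Explanation: cos(x) was incorrectly written as sin(x): the term 3*x**2*cos(x) was incorrectly written as 3*x**2*sin(x)
The later steps are derived from this incorrect expression, so the error originates in Step 2.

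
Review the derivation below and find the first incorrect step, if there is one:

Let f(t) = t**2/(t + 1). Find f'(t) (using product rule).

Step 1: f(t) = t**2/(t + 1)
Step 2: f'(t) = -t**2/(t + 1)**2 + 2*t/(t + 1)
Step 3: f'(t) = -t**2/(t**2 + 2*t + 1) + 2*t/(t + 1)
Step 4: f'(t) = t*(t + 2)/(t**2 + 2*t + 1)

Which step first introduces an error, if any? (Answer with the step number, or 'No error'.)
No error

All steps in this derivation are correct.
The final answer f'(t) = t*(t + 2)/(t**2 + 2*t + 1) is valid.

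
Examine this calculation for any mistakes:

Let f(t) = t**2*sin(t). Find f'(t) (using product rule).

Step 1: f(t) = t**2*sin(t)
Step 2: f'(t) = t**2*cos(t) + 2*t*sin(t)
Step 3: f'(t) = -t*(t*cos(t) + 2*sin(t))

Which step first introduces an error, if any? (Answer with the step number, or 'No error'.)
Step 3

Step 3 is incorrect due to a sign flip.
The step shows: -t*(t*cos(t) + 2*sin(t))
The correct value should be: t*(t*cos(t) + 2*sin(t))

Explanation: The sign of the whole expression was flipped: the term t*(t*cos(t) + 2*sin(t)) was incorrectly written as -t*(t*cos(t) + 2*sin(t))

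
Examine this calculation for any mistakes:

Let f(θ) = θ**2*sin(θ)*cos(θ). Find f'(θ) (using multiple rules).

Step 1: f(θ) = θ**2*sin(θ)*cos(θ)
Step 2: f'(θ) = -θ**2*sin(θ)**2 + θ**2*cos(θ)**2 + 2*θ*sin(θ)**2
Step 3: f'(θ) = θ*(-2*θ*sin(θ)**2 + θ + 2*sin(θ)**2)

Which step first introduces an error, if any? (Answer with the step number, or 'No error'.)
Step 2

Step 2 is incorrect due to a wrong trig function.
The step shows: -θ**2*sin(θ)**2 + θ**2*cos(θ)**2 + 2*θ*sin(θ)**2
The correct value should be: -θ**2*sin(θ)**2 + θ**2*cos(θ)**2 + 2*θ*sin(θ)*cos(θ)

Explanation: cos(θ) was incorrectly written as sin(θ): the term 2*θ*sin(θ)*cos(θ) was incorrectly written as 2*θ*sin(θ)**2
The later steps are derived from this incorrect expression, so the error originates in Step 2.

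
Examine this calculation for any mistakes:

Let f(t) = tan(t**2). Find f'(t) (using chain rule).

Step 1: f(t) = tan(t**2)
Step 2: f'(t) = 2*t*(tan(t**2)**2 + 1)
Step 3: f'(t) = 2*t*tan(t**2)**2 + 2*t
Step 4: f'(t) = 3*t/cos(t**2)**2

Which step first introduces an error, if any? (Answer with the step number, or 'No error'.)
Step 4

Step 4 is incorrect due to a wrong coefficient.
The step shows: 3*t/cos(t**2)**2
The correct value should be: 2*t/cos(t**2)**2

Explanation: The coefficient 2 was incorrectly written as 3: the term 2*t/cos(t**2)**2 was incorrectly written as 3*t/cos(t**2)**2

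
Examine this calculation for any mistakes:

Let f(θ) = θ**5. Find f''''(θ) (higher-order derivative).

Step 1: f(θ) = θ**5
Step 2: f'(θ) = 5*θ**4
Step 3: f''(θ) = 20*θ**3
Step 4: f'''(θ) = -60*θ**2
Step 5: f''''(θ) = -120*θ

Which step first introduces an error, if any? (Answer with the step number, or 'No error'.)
Step 4

Step 4 is incorrect due to a sign flip.
The step shows: -60*θ**2
The correct value should be: 60*θ**2

Explanation: The sign of the whole expression was flipped: the term 60*θ**2 was incorrectly written as -60*θ**2
The later steps are derived from this incorrect expression, so the error originates in Step 4.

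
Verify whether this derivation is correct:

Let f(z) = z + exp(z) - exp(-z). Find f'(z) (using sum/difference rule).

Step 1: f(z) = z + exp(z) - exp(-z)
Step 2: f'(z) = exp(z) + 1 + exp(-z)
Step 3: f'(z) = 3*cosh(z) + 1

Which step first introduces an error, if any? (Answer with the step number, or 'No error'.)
Step 3

Step 3 is incorrect due to a wrong coefficient.
The step shows: 3*cosh(z) + 1
The correct value should be: 2*cosh(z) + 1

Explanation: The coefficient 2 was incorrectly written as 3: the term 2*cosh(z) was incorrectly written as 3*cosh(z)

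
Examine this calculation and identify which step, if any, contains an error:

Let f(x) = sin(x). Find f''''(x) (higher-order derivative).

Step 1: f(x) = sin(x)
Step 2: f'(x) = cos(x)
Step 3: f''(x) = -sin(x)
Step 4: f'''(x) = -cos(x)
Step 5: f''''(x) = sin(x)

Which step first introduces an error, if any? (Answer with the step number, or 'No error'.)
No error

All steps in this derivation are correct.
The final answer f''''(x) = sin(x) is valid.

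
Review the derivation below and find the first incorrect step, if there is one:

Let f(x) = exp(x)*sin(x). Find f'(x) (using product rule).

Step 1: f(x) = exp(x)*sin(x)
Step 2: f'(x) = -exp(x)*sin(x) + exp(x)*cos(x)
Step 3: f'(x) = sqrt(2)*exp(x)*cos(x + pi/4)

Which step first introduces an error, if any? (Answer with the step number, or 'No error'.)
Step 2

Step 2 is incorrect due to a sign flip.
The step shows: -exp(x)*sin(x) + exp(x)*cos(x)
The correct value should be: exp(x)*sin(x) + exp(x)*cos(x)

Explanation: The sign of one term was flipped: the term exp(x)*sin(x) was incorrectly written as -exp(x)*sin(x)
The later steps are derived from this incorrect expression, so the error originates in Step 2.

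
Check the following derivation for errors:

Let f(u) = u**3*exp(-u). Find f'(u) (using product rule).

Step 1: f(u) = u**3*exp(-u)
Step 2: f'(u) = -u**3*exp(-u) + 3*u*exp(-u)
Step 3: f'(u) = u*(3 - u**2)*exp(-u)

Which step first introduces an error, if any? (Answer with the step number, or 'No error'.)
Step 2

Step 2 is incorrect due to a wrong exponent.
The step shows: -u**3*exp(-u) + 3*u*exp(-u)
The correct value should be: -u**3*exp(-u) + 3*u**2*exp(-u)

Explanation: The exponent 2 on u was incorrectly written as 1: the term 3*u**2*exp(-u) was incorrectly written as 3*u*exp(-u)
The later steps are derived from this incorrect expression, so the error originates in Step 2.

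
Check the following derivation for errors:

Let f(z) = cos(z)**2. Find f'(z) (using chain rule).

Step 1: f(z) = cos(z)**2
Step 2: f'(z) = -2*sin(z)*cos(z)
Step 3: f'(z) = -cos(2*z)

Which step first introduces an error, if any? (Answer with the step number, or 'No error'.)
Step 3

Step 3 is incorrect due to a wrong trig function.
The step shows: -cos(2*z)
The correct value should be: -sin(2*z)

Explanation: sin(2*z) was incorrectly written as cos(2*z): the term -sin(2*z) was incorrectly written as -cos(2*z)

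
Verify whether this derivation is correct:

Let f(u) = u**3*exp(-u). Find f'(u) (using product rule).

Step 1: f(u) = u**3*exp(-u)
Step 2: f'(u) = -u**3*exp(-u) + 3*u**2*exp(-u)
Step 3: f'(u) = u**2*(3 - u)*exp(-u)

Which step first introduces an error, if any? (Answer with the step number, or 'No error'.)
No error

All steps in this derivation are correct.
The final answer f'(u) = u**2*(3 - u)*exp(-u) is valid.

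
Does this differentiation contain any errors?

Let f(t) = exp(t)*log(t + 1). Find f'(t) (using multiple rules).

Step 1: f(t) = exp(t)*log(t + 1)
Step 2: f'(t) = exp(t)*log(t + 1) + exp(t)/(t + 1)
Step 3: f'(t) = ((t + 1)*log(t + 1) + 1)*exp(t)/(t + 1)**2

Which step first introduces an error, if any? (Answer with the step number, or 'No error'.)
Step 3

Step 3 is incorrect due to a wrong exponent.
The step shows: ((t + 1)*log(t + 1) + 1)*exp(t)/(t + 1)**2
The correct value should be: ((t + 1)*log(t + 1) + 1)*exp(t)/(t + 1)

Explanation: The exponent -1 on t + 1 was incorrectly written as -2: the term ((t + 1)*log(t + 1) + 1)*exp(t)/(t + 1) was incorrectly written as ((t + 1)*log(t + 1) + 1)*exp(t)/(t + 1)**2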